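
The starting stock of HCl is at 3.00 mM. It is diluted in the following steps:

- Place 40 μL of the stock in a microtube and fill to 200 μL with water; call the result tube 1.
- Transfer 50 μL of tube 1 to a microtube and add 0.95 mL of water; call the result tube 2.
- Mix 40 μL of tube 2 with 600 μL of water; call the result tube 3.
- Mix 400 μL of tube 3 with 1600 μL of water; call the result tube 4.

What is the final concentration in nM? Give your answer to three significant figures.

375 nM

Step 1: 40 μL brought to 200 μL → factor 200/40 = 5
Step 2: 50 μL + 0.95 mL = 1000 μL total → factor 1000/50 = 20
Step 3: 40 μL + 600 μL = 640 μL total → factor 640/40 = 16
Step 4: 400 μL + 1600 μL = 2000 μL total → factor 2000/400 = 5
Overall dilution factor = 5 × 20 × 16 × 5 = 8000
Final = 3.00 mM / 8000 = 0.0003750 mM = 375 nM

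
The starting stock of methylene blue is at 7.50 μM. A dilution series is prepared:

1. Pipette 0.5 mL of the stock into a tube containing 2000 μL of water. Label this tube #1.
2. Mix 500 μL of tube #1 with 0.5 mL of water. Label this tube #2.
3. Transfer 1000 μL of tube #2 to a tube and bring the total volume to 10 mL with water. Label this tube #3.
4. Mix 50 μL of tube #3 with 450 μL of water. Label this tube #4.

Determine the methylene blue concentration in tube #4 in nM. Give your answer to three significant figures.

Step 1: 0.5 mL + 2000 μL = 2.5 mL total → factor 2.5/0.5 = 5
Step 2: 500 μL + 0.5 mL = 1000 μL total → factor 1000/500 = 2
Step 3: 1000 μL brought to 10 mL → factor 10000/1000 = 10
Step 4: 50 μL + 450 μL = 500 μL total → factor 500/50 = 10
Overall dilution factor = 5 × 2 × 10 × 10 = 1000
Final = 7.50 μM / 1000 = 0.007500 μM = 7.50 nM

7.50 nM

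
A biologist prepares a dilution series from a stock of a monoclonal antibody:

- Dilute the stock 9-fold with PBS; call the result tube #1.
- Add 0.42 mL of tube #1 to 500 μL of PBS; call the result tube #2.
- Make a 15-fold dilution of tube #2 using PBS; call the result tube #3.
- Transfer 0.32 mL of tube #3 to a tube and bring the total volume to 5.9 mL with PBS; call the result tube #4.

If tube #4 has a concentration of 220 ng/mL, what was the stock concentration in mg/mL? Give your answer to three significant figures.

Step 1: 9-fold → factor 9
Step 2: 0.42 mL + 500 μL = 0.92 mL total → factor 0.92/0.42 = 2.1905
Step 3: 15-fold → factor 15
Step 4: 0.32 mL brought to 5.9 mL → factor 5.9/0.32 = 18.438
Overall dilution factor = 9 × 2.1905 × 15 × 18.438 = 5452.2
Stock = 220 ng/mL × 5452.2 = 1.199 × 10^6 ng/mL = 1.20 mg/mL

1.20 mg/mL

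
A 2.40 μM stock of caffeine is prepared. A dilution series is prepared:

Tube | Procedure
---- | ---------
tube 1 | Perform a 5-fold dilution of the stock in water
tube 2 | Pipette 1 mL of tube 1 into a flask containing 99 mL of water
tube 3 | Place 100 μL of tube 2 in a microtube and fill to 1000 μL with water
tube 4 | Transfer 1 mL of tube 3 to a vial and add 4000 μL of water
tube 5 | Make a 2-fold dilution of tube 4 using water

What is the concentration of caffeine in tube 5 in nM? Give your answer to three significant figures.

0.0480 nM

Step 1: 5-fold → factor 5
Step 2: 1 mL + 99 mL = 100 mL total → factor 100/1 = 100
Step 3: 100 μL brought to 1000 μL → factor 1000/100 = 10
Step 4: 1 mL + 4000 μL = 5 mL total → factor 5/1 = 5
Step 5: 2-fold → factor 2
Dilution factor through tube 5 = 5 × 100 × 10 × 5 × 2 = 50000
[tube 5] = 2.40 μM / 50000 = 4.800 × 10^-5 μM = 0.0480 nM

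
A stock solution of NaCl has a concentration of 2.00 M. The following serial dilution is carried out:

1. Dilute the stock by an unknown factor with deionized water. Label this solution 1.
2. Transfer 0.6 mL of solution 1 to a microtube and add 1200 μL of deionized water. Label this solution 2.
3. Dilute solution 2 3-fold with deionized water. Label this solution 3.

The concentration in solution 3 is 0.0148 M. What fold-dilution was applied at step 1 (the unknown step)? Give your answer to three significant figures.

Step 1: unknown factor x
Step 2: 0.6 mL + 1200 μL = 1.8 mL total → factor 1.8/0.6 = 3
Step 3: 3-fold → factor 3
Product of known-step factors = 9
Overall factor = 2.00 M / (0.0148 M) = 135.14
x = 135.14 / 9 = 15.0

15.0-fold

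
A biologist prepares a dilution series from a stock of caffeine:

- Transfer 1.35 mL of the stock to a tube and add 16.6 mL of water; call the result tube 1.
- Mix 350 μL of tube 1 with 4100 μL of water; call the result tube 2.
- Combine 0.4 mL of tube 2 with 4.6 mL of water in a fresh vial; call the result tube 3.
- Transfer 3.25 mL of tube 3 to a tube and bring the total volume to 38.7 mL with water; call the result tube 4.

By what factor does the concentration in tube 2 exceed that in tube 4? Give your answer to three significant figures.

149

Step 1: 1.35 mL + 16.6 mL = 17.95 mL total → factor 17.95/1.35 = 13.296
Step 2: 350 μL + 4100 μL = 4450 μL total → factor 4450/350 = 12.714
Step 3: 0.4 mL + 4.6 mL = 5 mL total → factor 5/0.4 = 12.5
Step 4: 3.25 mL brought to 38.7 mL → factor 38.7/3.25 = 11.908
Dilution factor to tube 2 = 169.05; to tube 4 = 25163
[tube 2]/[tube 4] = (factor to tube 4)/(factor to tube 2) = 25163/169.05 = 149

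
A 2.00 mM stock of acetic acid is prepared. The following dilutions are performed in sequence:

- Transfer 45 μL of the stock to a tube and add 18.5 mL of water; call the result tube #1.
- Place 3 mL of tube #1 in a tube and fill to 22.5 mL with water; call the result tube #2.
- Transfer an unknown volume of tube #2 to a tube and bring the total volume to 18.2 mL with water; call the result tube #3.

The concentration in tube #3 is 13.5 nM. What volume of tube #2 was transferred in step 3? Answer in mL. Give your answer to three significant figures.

0.380 mL

Step 1: 45 μL + 18.5 mL = 18545 μL total → factor 18545/45 = 412.11
Step 2: 3 mL brought to 22.5 mL → factor 22.5/3 = 7.5
Step 3: v brought to 18.2 mL → factor = 18.2 mL/v
Product of known-step factors = 3090.8
Overall factor = 2.00 mM / (13.5 nM) = 1.4815 × 10^5
Step-3 factor = 1.4815 × 10^5 / 3090.8 = 47.931
v = 18.2 mL / 47.931 = 0.380 mL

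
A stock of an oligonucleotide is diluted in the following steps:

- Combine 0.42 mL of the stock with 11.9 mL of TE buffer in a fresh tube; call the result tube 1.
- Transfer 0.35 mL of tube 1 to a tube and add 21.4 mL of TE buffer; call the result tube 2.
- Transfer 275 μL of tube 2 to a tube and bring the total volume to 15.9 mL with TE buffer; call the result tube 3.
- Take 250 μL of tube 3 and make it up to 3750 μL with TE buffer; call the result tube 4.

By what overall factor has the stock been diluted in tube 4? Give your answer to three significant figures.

1.58 × 10^6

Step 1: 0.42 mL + 11.9 mL = 12.32 mL total → factor 12.32/0.42 = 29.333
Step 2: 0.35 mL + 21.4 mL = 21.75 mL total → factor 21.75/0.35 = 62.143
Step 3: 275 μL brought to 15.9 mL → factor 15900/275 = 57.818
Step 4: 250 μL brought to 3750 μL → factor 3750/250 = 15
Overall dilution factor = 29.333 × 62.143 × 57.818 × 15 = 1.5809 × 10^6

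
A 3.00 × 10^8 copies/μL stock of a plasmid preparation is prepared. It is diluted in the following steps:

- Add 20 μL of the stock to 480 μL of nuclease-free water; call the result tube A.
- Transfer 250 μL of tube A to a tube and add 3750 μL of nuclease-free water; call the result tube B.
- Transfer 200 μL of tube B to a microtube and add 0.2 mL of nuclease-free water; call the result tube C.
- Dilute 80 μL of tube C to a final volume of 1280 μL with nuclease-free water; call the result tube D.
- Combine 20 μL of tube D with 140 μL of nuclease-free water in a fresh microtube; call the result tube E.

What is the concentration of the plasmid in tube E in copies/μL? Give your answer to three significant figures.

Step 1: 20 μL + 480 μL = 500 μL total → factor 500/20 = 25
Step 2: 250 μL + 3750 μL = 4000 μL total → factor 4000/250 = 16
Step 3: 200 μL + 0.2 mL = 400 μL total → factor 400/200 = 2
Step 4: 80 μL brought to 1280 μL → factor 1280/80 = 16
Step 5: 20 μL + 140 μL = 160 μL total → factor 160/20 = 8
Overall dilution factor = 25 × 16 × 2 × 16 × 8 = 1.024 × 10^5
Final = 3.00 × 10^8 copies/μL / 1.024 × 10^5 = 2.93 × 10^3 copies/μL

2.93 × 10^3 copies/μL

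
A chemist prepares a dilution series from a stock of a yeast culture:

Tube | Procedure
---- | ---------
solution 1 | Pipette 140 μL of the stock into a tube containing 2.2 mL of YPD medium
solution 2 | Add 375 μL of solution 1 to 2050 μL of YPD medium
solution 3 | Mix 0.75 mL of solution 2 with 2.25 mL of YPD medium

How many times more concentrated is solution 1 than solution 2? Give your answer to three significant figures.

Step 1: 140 μL + 2.2 mL = 2340 μL total → factor 2340/140 = 16.714
Step 2: 375 μL + 2050 μL = 2425 μL total → factor 2425/375 = 6.4667
Dilution factor to solution 1 = 16.714; to solution 2 = 108.09
[solution 1]/[solution 2] = (factor to solution 2)/(factor to solution 1) = 108.09/16.714 = 6.47

6.47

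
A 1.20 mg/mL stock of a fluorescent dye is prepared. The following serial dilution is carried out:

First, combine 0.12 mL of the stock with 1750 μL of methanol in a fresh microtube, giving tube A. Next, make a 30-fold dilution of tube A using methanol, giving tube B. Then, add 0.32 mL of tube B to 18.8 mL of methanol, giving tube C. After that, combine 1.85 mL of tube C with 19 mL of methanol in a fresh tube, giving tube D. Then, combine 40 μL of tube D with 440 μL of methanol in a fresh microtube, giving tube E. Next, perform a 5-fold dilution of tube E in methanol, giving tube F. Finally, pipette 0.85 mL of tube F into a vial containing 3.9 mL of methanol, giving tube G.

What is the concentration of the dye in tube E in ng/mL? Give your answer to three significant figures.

Step 1: 0.12 mL + 1750 μL = 1.87 mL total → factor 1.87/0.12 = 15.583
Step 2: 30-fold → factor 30
Step 3: 0.32 mL + 18.8 mL = 19.12 mL total → factor 19.12/0.32 = 59.75
Step 4: 1.85 mL + 19 mL = 20.85 mL total → factor 20.85/1.85 = 11.27
Step 5: 40 μL + 440 μL = 480 μL total → factor 480/40 = 12
Dilution factor through tube E = 15.583 × 30 × 59.75 × 11.27 × 12 = 3.7778 × 10^6
[tube E] = 1.20 mg/mL / 3.7778 × 10^6 = 3.176 × 10^-7 mg/mL = 0.318 ng/mL

0.318 ng/mL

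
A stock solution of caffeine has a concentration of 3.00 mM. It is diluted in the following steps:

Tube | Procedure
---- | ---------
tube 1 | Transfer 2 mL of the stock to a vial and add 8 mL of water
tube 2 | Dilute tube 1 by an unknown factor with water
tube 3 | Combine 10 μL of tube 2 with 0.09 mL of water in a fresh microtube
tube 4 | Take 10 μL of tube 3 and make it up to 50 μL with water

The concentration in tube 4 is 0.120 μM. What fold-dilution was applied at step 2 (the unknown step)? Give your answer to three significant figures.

100-fold

Step 1: 2 mL + 8 mL = 10 mL total → factor 10/2 = 5
Step 2: unknown factor x
Step 3: 10 μL + 0.09 mL = 100 μL total → factor 100/10 = 10
Step 4: 10 μL brought to 50 μL → factor 50/10 = 5
Product of known-step factors = 250
Overall factor = 3.00 mM / (0.120 μM) = 25000
x = 25000 / 250 = 100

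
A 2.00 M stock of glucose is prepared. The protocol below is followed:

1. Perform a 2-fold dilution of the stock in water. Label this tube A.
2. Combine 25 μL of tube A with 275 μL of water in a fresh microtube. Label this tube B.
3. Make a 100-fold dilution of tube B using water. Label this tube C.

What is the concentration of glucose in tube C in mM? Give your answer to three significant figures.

0.833 mM

Step 1: 2-fold → factor 2
Step 2: 25 μL + 275 μL = 300 μL total → factor 300/25 = 12
Step 3: 100-fold → factor 100
Overall dilution factor = 2 × 12 × 100 = 2400
Final = 2.00 M / 2400 = 0.0008333 M = 0.833 mM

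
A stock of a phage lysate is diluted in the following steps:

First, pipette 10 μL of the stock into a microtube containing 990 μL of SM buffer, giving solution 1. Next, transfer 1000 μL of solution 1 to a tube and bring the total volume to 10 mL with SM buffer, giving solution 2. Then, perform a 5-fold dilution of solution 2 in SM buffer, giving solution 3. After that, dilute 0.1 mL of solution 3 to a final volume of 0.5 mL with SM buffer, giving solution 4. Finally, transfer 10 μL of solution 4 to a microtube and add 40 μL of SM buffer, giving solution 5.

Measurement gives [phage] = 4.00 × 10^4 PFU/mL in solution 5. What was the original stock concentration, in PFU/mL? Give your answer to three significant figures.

5.00 × 10^9 PFU/mL

Step 1: 10 μL + 990 μL = 1000 μL total → factor 1000/10 = 100
Step 2: 1000 μL brought to 10 mL → factor 10000/1000 = 10
Step 3: 5-fold → factor 5
Step 4: 0.1 mL brought to 0.5 mL → factor 0.5/0.1 = 5
Step 5: 10 μL + 40 μL = 50 μL total → factor 50/10 = 5
Overall dilution factor = 100 × 10 × 5 × 5 × 5 = 1.25 × 10^5
Stock = 4.00 × 10^4 PFU/mL × 1.25 × 10^5 = 5.00 × 10^9 PFU/mL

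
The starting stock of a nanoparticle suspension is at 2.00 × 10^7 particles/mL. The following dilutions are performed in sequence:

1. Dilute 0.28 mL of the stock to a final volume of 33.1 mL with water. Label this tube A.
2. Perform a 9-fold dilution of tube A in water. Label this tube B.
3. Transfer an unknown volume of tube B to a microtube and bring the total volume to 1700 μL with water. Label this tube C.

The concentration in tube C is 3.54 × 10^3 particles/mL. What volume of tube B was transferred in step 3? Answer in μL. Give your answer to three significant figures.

Step 1: 0.28 mL brought to 33.1 mL → factor 33.1/0.28 = 118.21
Step 2: 9-fold → factor 9
Step 3: v brought to 1700 μL → factor = 1700 μL/v
Product of known-step factors = 1063.9
Overall factor = 2.00 × 10^7 particles/mL / (3.54 × 10^3 particles/mL) = 5649.7
Step-3 factor = 5649.7 / 1063.9 = 5.3102
v = 1700 μL / 5.3102 = 320 μL

320 μL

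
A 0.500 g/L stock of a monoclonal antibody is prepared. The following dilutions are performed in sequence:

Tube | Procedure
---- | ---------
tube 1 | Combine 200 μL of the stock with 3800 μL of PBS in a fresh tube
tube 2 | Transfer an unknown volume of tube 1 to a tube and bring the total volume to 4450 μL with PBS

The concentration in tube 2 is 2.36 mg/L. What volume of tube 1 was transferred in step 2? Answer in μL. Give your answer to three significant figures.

Step 1: 200 μL + 3800 μL = 4000 μL total → factor 4000/200 = 20
Step 2: v brought to 4450 μL → factor = 4450 μL/v
Product of known-step factors = 20
Overall factor = 0.500 g/L / (2.36 mg/L) = 211.86
Step-2 factor = 211.86 / 20 = 10.593
v = 4450 μL / 10.593 = 420 μL

420 μL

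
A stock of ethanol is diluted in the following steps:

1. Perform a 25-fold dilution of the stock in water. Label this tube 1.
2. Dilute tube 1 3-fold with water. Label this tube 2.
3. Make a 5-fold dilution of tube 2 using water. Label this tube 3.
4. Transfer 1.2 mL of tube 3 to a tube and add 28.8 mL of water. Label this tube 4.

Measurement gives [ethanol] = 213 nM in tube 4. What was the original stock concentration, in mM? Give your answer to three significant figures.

Step 1: 25-fold → factor 25
Step 2: 3-fold → factor 3
Step 3: 5-fold → factor 5
Step 4: 1.2 mL + 28.8 mL = 30 mL total → factor 30/1.2 = 25
Overall dilution factor = 25 × 3 × 5 × 25 = 9375
Stock = 213 nM × 9375 = 1.997 × 10^6 nM = 2.00 mM

2.00 mM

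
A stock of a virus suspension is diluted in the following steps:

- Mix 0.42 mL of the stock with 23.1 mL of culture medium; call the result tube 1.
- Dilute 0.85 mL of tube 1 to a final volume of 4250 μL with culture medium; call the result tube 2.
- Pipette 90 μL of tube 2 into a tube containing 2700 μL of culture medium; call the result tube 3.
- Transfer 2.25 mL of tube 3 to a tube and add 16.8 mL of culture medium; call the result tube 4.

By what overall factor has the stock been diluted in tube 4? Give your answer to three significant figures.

Step 1: 0.42 mL + 23.1 mL = 23.52 mL total → factor 23.52/0.42 = 56
Step 2: 0.85 mL brought to 4250 μL → factor 4.25/0.85 = 5
Step 3: 90 μL + 2700 μL = 2790 μL total → factor 2790/90 = 31
Step 4: 2.25 mL + 16.8 mL = 19.05 mL total → factor 19.05/2.25 = 8.4667
Overall dilution factor = 56 × 5 × 31 × 8.4667 = 73491

7.35 × 10^4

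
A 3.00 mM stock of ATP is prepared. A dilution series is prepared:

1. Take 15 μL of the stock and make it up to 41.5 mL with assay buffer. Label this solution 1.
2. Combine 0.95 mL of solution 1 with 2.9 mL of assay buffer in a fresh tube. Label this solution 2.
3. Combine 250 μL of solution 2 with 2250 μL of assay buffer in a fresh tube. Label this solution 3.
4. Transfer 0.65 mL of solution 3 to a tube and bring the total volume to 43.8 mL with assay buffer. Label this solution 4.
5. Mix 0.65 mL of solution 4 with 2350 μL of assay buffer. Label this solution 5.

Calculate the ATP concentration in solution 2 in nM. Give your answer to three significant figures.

268 nM

Step 1: 15 μL brought to 41.5 mL → factor 41500/15 = 2766.7
Step 2: 0.95 mL + 2.9 mL = 3.85 mL total → factor 3.85/0.95 = 4.0526
Dilution factor through solution 2 = 2766.7 × 4.0526 = 11212
[solution 2] = 3.00 mM / 11212 = 0.0002676 mM = 268 nM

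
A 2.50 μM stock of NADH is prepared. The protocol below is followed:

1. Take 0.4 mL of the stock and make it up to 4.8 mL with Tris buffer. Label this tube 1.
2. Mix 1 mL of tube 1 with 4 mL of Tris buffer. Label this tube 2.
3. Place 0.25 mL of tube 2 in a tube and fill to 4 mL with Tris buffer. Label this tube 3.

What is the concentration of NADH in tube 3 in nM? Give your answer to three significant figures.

2.60 nM

Step 1: 0.4 mL brought to 4.8 mL → factor 4.8/0.4 = 12
Step 2: 1 mL + 4 mL = 5 mL total → factor 5/1 = 5
Step 3: 0.25 mL brought to 4 mL → factor 4/0.25 = 16
Overall dilution factor = 12 × 5 × 16 = 960
Final = 2.50 μM / 960 = 0.002604 μM = 2.60 nM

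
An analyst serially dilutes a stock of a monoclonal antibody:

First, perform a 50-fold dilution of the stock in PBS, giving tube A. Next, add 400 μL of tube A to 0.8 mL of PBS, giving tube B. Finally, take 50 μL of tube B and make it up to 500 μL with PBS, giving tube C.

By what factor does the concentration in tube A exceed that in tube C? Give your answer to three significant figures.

Step 1: 50-fold → factor 50
Step 2: 400 μL + 0.8 mL = 1200 μL total → factor 1200/400 = 3
Step 3: 50 μL brought to 500 μL → factor 500/50 = 10
Dilution factor to tube A = 50; to tube C = 1500
[tube A]/[tube C] = (factor to tube C)/(factor to tube A) = 1500/50 = 30.0

30.0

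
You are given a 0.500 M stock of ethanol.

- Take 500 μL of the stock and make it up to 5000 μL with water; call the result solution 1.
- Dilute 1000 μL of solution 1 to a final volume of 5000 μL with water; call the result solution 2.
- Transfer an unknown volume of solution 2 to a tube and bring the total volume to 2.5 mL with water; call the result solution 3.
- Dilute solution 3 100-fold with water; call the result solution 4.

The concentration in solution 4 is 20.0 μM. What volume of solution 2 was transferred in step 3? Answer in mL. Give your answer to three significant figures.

Step 1: 500 μL brought to 5000 μL → factor 5000/500 = 10
Step 2: 1000 μL brought to 5000 μL → factor 5000/1000 = 5
Step 3: v brought to 2.5 mL → factor = 2.5 mL/v
Step 4: 100-fold → factor 100
Product of known-step factors = 5000
Overall factor = 0.500 M / (20.0 μM) = 25000
Step-3 factor = 25000 / 5000 = 5
v = 2.5 mL / 5 = 0.500 mL

0.500 mL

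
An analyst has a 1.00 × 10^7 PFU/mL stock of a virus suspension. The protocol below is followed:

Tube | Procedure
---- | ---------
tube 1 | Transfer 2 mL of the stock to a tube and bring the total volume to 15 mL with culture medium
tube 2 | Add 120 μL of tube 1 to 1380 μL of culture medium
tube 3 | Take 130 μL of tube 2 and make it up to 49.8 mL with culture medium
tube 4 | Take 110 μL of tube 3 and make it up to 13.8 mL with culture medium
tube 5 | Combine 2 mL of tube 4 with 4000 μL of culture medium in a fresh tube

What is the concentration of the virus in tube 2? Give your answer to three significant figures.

Step 1: 2 mL brought to 15 mL → factor 15/2 = 7.5
Step 2: 120 μL + 1380 μL = 1500 μL total → factor 1500/120 = 12.5
Dilution factor through tube 2 = 7.5 × 12.5 = 93.75
[tube 2] = 1.00 × 10^7 PFU/mL / 93.75 = 1.07 × 10^5 PFU/mL

1.07 × 10^5 PFU/mL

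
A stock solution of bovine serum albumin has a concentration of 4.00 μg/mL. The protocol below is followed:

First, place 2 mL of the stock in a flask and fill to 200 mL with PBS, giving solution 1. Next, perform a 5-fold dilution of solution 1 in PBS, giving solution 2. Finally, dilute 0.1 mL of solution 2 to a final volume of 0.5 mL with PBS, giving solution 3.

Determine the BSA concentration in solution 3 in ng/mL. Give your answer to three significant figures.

Step 1: 2 mL brought to 200 mL → factor 200/2 = 100
Step 2: 5-fold → factor 5
Step 3: 0.1 mL brought to 0.5 mL → factor 0.5/0.1 = 5
Overall dilution factor = 100 × 5 × 5 = 2500
Final = 4.00 μg/mL / 2500 = 0.001600 μg/mL = 1.60 ng/mL

1.60 ng/mL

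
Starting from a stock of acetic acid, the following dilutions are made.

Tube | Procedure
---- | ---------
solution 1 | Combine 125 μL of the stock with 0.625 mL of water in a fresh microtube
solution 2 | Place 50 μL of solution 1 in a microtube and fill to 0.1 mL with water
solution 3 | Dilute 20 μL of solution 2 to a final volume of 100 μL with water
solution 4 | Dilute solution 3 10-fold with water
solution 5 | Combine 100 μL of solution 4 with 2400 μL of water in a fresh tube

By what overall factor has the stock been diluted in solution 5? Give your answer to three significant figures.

Step 1: 125 μL + 0.625 mL = 750 μL total → factor 750/125 = 6
Step 2: 50 μL brought to 0.1 mL → factor 100/50 = 2
Step 3: 20 μL brought to 100 μL → factor 100/20 = 5
Step 4: 10-fold → factor 10
Step 5: 100 μL + 2400 μL = 2500 μL total → factor 2500/100 = 25
Overall dilution factor = 6 × 2 × 5 × 10 × 25 = 15000

1.50 × 10^4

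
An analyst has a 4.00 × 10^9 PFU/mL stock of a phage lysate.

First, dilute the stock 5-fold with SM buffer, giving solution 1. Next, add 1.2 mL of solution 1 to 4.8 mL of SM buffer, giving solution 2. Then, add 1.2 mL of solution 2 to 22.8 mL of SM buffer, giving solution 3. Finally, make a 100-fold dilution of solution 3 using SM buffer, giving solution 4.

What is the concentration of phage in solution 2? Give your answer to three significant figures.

1.60 × 10^8 PFU/mL

Step 1: 5-fold → factor 5
Step 2: 1.2 mL + 4.8 mL = 6 mL total → factor 6/1.2 = 5
Dilution factor through solution 2 = 5 × 5 = 25
[solution 2] = 4.00 × 10^9 PFU/mL / 25 = 1.60 × 10^8 PFU/mL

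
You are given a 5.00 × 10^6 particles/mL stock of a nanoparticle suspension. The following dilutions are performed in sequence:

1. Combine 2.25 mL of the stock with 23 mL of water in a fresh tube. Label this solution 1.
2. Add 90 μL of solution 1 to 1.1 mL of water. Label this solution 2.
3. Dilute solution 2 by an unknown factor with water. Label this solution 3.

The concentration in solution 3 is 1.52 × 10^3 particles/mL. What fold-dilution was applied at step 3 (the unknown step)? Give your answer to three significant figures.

22.2-fold

Step 1: 2.25 mL + 23 mL = 25.25 mL total → factor 25.25/2.25 = 11.222
Step 2: 90 μL + 1.1 mL = 1190 μL total → factor 1190/90 = 13.222
Step 3: unknown factor x
Product of known-step factors = 148.38
Overall factor = 5.00 × 10^6 particles/mL / (1.52 × 10^3 particles/mL) = 3289.5
x = 3289.5 / 148.38 = 22.2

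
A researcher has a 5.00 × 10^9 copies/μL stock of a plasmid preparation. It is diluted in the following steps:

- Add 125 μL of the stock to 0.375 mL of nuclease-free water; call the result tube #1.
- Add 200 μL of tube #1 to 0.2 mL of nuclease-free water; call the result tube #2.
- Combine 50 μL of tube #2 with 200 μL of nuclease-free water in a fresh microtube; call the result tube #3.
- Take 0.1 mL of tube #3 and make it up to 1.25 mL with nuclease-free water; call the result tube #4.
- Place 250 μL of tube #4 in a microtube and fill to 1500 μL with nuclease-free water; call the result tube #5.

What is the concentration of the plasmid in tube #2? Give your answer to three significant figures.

Step 1: 125 μL + 0.375 mL = 500 μL total → factor 500/125 = 4
Step 2: 200 μL + 0.2 mL = 400 μL total → factor 400/200 = 2
Dilution factor through tube #2 = 4 × 2 = 8
[tube #2] = 5.00 × 10^9 copies/μL / 8 = 6.25 × 10^8 copies/μL

6.25 × 10^8 copies/μL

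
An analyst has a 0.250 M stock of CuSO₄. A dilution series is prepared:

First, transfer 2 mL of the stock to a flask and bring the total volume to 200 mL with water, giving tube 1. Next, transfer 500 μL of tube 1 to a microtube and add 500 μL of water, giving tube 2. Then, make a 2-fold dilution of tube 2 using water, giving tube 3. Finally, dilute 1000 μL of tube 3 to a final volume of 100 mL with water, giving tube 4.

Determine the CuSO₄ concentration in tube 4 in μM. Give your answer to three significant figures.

Step 1: 2 mL brought to 200 mL → factor 200/2 = 100
Step 2: 500 μL + 500 μL = 1000 μL total → factor 1000/500 = 2
Step 3: 2-fold → factor 2
Step 4: 1000 μL brought to 100 mL → factor 1 × 10^5/1000 = 100
Overall dilution factor = 100 × 2 × 2 × 100 = 40000
Final = 0.250 M / 40000 = 6.250 × 10^-6 M = 6.25 μM

6.25 μM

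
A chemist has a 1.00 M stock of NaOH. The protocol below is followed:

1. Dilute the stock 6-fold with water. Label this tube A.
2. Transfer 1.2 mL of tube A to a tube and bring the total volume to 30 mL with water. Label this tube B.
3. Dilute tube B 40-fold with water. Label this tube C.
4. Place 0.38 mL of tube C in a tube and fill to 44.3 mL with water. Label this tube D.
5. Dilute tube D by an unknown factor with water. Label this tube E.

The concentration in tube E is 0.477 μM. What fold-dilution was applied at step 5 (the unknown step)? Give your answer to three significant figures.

Step 1: 6-fold → factor 6
Step 2: 1.2 mL brought to 30 mL → factor 30/1.2 = 25
Step 3: 40-fold → factor 40
Step 4: 0.38 mL brought to 44.3 mL → factor 44.3/0.38 = 116.58
Step 5: unknown factor x
Product of known-step factors = 6.9947 × 10^5
Overall factor = 1.00 M / (0.477 μM) = 2.0964 × 10^6
x = 2.0964 × 10^6 / 6.9947 × 10^5 = 3.00

3.00-fold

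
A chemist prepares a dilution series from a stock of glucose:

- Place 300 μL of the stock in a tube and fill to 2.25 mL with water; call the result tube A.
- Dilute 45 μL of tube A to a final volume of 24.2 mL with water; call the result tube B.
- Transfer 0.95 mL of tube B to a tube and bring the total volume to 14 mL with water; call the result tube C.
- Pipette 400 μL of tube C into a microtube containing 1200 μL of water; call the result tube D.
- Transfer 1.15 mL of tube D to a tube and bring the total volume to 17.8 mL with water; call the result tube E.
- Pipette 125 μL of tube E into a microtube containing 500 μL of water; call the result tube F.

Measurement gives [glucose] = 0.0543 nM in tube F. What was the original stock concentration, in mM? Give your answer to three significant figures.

0.999 mM

Step 1: 300 μL brought to 2.25 mL → factor 2250/300 = 7.5
Step 2: 45 μL brought to 24.2 mL → factor 24200/45 = 537.78
Step 3: 0.95 mL brought to 14 mL → factor 14/0.95 = 14.737
Step 4: 400 μL + 1200 μL = 1600 μL total → factor 1600/400 = 4
Step 5: 1.15 mL brought to 17.8 mL → factor 17.8/1.15 = 15.478
Step 6: 125 μL + 500 μL = 625 μL total → factor 625/125 = 5
Overall dilution factor = 7.5 × 537.78 × 14.737 × 4 × 15.478 × 5 = 1.84 × 10^7
Stock = 0.0543 nM × 1.84 × 10^7 = 9.991 × 10^5 nM = 0.999 mM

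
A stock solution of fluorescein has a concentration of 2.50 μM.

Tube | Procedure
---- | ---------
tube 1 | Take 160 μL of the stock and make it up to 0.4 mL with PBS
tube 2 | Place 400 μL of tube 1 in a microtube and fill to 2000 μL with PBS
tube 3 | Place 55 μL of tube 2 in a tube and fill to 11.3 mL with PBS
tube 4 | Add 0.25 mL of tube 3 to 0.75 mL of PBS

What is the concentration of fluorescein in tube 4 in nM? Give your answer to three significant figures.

0.243 nM

Step 1: 160 μL brought to 0.4 mL → factor 400/160 = 2.5
Step 2: 400 μL brought to 2000 μL → factor 2000/400 = 5
Step 3: 55 μL brought to 11.3 mL → factor 11300/55 = 205.45
Step 4: 0.25 mL + 0.75 mL = 1 mL total → factor 1/0.25 = 4
Overall dilution factor = 2.5 × 5 × 205.45 × 4 = 10273
Final = 2.50 μM / 10273 = 0.0002434 μM = 0.243 nM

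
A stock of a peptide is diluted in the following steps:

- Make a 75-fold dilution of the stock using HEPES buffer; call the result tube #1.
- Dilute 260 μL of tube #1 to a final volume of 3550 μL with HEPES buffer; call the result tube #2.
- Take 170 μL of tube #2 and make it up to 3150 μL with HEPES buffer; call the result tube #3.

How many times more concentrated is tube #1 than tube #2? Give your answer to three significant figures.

Step 1: 75-fold → factor 75
Step 2: 260 μL brought to 3550 μL → factor 3550/260 = 13.654
Dilution factor to tube #1 = 75; to tube #2 = 1024
[tube #1]/[tube #2] = (factor to tube #2)/(factor to tube #1) = 1024/75 = 13.7

13.7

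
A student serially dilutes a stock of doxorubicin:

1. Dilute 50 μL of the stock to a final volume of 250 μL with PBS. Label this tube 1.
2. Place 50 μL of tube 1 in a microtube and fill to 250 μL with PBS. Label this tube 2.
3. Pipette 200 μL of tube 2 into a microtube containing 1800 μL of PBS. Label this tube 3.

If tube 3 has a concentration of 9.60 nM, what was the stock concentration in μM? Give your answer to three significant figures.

2.40 μM

Step 1: 50 μL brought to 250 μL → factor 250/50 = 5
Step 2: 50 μL brought to 250 μL → factor 250/50 = 5
Step 3: 200 μL + 1800 μL = 2000 μL total → factor 2000/200 = 10
Overall dilution factor = 5 × 5 × 10 = 250
Stock = 9.60 nM × 250 = 2400 nM = 2.40 μM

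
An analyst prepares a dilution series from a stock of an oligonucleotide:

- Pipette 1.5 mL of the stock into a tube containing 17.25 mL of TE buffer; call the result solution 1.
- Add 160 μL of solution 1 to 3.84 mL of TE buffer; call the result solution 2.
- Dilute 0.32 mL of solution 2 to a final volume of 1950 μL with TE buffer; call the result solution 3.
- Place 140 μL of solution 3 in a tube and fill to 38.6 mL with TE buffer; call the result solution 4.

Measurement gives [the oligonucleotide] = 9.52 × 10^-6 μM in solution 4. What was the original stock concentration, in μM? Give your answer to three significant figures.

Step 1: 1.5 mL + 17.25 mL = 18.75 mL total → factor 18.75/1.5 = 12.5
Step 2: 160 μL + 3.84 mL = 4000 μL total → factor 4000/160 = 25
Step 3: 0.32 mL brought to 1950 μL → factor 1.95/0.32 = 6.0938
Step 4: 140 μL brought to 38.6 mL → factor 38600/140 = 275.71
Overall dilution factor = 12.5 × 25 × 6.0938 × 275.71 = 5.2504 × 10^5
Stock = 9.52 × 10^-6 μM × 5.2504 × 10^5 = 5.00 μM

5.00 μM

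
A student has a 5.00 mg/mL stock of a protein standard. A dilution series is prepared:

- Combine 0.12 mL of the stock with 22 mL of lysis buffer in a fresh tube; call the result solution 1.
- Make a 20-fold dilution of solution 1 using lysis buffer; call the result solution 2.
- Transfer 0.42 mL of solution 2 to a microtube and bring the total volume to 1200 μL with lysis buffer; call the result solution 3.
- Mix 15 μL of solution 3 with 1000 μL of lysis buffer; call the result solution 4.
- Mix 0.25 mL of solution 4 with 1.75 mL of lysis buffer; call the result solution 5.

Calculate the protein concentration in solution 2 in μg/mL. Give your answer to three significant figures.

Step 1: 0.12 mL + 22 mL = 22.12 mL total → factor 22.12/0.12 = 184.33
Step 2: 20-fold → factor 20
Dilution factor through solution 2 = 184.33 × 20 = 3686.7
[solution 2] = 5.00 mg/mL / 3686.7 = 0.001356 mg/mL = 1.36 μg/mL

1.36 μg/mL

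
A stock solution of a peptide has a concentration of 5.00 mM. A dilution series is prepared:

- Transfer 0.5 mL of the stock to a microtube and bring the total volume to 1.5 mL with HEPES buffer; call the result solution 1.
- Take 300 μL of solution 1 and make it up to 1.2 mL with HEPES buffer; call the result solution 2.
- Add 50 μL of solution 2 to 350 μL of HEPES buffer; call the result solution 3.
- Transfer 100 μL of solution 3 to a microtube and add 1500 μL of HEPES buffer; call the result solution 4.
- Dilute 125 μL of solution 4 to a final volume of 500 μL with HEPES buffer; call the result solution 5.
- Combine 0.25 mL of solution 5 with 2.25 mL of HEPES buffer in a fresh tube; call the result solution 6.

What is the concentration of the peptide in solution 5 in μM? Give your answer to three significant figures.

Step 1: 0.5 mL brought to 1.5 mL → factor 1.5/0.5 = 3
Step 2: 300 μL brought to 1.2 mL → factor 1200/300 = 4
Step 3: 50 μL + 350 μL = 400 μL total → factor 400/50 = 8
Step 4: 100 μL + 1500 μL = 1600 μL total → factor 1600/100 = 16
Step 5: 125 μL brought to 500 μL → factor 500/125 = 4
Dilution factor through solution 5 = 3 × 4 × 8 × 16 × 4 = 6144
[solution 5] = 5.00 mM / 6144 = 0.0008138 mM = 0.814 μM

0.814 μM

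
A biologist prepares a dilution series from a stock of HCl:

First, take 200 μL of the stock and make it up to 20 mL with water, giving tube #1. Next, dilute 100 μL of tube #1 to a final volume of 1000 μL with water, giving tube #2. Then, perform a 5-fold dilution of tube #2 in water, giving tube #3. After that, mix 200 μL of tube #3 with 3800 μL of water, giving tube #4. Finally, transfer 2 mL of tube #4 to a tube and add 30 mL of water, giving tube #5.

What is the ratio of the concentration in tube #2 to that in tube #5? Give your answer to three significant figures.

Step 1: 200 μL brought to 20 mL → factor 20000/200 = 100
Step 2: 100 μL brought to 1000 μL → factor 1000/100 = 10
Step 3: 5-fold → factor 5
Step 4: 200 μL + 3800 μL = 4000 μL total → factor 4000/200 = 20
Step 5: 2 mL + 30 mL = 32 mL total → factor 32/2 = 16
Dilution factor to tube #2 = 1000; to tube #5 = 1.6 × 10^6
[tube #2]/[tube #5] = (factor to tube #5)/(factor to tube #2) = 1.6 × 10^6/1000 = 1.60 × 10^3

1.60 × 10^3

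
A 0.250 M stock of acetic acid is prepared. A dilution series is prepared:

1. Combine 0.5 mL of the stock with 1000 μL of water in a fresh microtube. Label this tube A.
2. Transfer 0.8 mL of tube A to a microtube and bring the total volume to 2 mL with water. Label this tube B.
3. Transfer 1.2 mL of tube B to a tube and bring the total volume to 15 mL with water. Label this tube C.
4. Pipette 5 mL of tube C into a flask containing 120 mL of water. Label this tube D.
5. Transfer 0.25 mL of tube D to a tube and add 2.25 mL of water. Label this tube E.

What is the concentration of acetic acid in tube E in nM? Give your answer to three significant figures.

Step 1: 0.5 mL + 1000 μL = 1.5 mL total → factor 1.5/0.5 = 3
Step 2: 0.8 mL brought to 2 mL → factor 2/0.8 = 2.5
Step 3: 1.2 mL brought to 15 mL → factor 15/1.2 = 12.5
Step 4: 5 mL + 120 mL = 125 mL total → factor 125/5 = 25
Step 5: 0.25 mL + 2.25 mL = 2.5 mL total → factor 2.5/0.25 = 10
Dilution factor through tube E = 3 × 2.5 × 12.5 × 25 × 10 = 23438
[tube E] = 0.250 M / 23438 = 1.067 × 10^-5 M = 1.07 × 10^4 nM

1.07 × 10^4 nM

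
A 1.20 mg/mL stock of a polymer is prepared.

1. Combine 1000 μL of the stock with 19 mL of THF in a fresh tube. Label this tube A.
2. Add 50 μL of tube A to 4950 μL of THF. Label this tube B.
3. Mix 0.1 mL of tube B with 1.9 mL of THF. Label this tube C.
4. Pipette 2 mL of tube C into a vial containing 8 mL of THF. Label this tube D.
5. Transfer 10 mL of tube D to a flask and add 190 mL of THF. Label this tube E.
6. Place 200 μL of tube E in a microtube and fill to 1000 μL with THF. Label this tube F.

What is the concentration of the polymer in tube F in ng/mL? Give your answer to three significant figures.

0.0600 ng/mL

Step 1: 1000 μL + 19 mL = 20000 μL total → factor 20000/1000 = 20
Step 2: 50 μL + 4950 μL = 5000 μL total → factor 5000/50 = 100
Step 3: 0.1 mL + 1.9 mL = 2 mL total → factor 2/0.1 = 20
Step 4: 2 mL + 8 mL = 10 mL total → factor 10/2 = 5
Step 5: 10 mL + 190 mL = 200 mL total → factor 200/10 = 20
Step 6: 200 μL brought to 1000 μL → factor 1000/200 = 5
Overall dilution factor = 20 × 100 × 20 × 5 × 20 × 5 = 2 × 10^7
Final = 1.20 mg/mL / 2 × 10^7 = 6.000 × 10^-8 mg/mL = 0.0600 ng/mL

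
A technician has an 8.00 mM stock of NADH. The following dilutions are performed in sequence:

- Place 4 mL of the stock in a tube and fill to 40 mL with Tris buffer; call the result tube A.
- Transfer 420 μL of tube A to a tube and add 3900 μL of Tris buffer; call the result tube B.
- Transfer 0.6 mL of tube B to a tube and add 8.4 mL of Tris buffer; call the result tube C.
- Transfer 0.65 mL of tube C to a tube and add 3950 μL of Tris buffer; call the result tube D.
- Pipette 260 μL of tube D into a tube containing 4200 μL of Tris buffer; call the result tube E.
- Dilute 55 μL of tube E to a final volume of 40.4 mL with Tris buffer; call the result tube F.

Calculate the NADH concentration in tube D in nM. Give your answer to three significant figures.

733 nM

Step 1: 4 mL brought to 40 mL → factor 40/4 = 10
Step 2: 420 μL + 3900 μL = 4320 μL total → factor 4320/420 = 10.286
Step 3: 0.6 mL + 8.4 mL = 9 mL total → factor 9/0.6 = 15
Step 4: 0.65 mL + 3950 μL = 4.6 mL total → factor 4.6/0.65 = 7.0769
Dilution factor through tube D = 10 × 10.286 × 15 × 7.0769 = 10919
[tube D] = 8.00 mM / 10919 = 0.0007327 mM = 733 nM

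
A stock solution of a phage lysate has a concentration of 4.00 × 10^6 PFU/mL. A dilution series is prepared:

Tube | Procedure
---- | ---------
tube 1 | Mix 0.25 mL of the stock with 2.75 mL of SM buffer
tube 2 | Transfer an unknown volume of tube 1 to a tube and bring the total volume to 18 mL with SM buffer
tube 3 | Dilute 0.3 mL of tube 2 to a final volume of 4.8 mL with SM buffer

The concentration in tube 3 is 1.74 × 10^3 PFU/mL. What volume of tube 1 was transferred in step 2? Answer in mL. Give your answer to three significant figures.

1.50 mL

Step 1: 0.25 mL + 2.75 mL = 3 mL total → factor 3/0.25 = 12
Step 2: v brought to 18 mL → factor = 18 mL/v
Step 3: 0.3 mL brought to 4.8 mL → factor 4.8/0.3 = 16
Product of known-step factors = 192
Overall factor = 4.00 × 10^6 PFU/mL / (1.74 × 10^3 PFU/mL) = 2298.9
Step-2 factor = 2298.9 / 192 = 11.973
v = 18 mL / 11.973 = 1.50 mL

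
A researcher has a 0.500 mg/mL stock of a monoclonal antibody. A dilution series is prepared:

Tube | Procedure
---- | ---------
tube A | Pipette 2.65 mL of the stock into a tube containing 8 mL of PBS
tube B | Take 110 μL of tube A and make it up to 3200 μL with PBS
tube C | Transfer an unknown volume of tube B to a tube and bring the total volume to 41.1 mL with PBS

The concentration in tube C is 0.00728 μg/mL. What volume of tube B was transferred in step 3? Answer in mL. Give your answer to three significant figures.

Step 1: 2.65 mL + 8 mL = 10.65 mL total → factor 10.65/2.65 = 4.0189
Step 2: 110 μL brought to 3200 μL → factor 3200/110 = 29.091
Step 3: v brought to 41.1 mL → factor = 41.1 mL/v
Product of known-step factors = 116.91
Overall factor = 0.500 mg/mL / (0.00728 μg/mL) = 68681
Step-3 factor = 68681 / 116.91 = 587.46
v = 41.1 mL / 587.46 = 0.0700 mL

0.0700 mL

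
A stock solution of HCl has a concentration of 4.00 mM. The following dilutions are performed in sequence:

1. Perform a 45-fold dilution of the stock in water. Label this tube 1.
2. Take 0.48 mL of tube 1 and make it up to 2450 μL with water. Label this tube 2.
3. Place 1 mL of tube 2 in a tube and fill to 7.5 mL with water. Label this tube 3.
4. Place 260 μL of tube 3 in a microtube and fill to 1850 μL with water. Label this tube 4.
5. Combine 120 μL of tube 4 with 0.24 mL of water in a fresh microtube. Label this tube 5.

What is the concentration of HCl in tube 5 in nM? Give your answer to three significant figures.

109 nM

Step 1: 45-fold → factor 45
Step 2: 0.48 mL brought to 2450 μL → factor 2.45/0.48 = 5.1042
Step 3: 1 mL brought to 7.5 mL → factor 7.5/1 = 7.5
Step 4: 260 μL brought to 1850 μL → factor 1850/260 = 7.1154
Step 5: 120 μL + 0.24 mL = 360 μL total → factor 360/120 = 3
Overall dilution factor = 45 × 5.1042 × 7.5 × 7.1154 × 3 = 36772
Final = 4.00 mM / 36772 = 0.0001088 mM = 109 nM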